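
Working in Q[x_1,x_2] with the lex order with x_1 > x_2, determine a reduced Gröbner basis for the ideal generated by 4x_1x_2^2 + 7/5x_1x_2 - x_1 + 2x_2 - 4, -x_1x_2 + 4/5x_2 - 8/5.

The reduced Gröbner basis is the canonical form of the ideal for this ordering.

f_1 = 4x_1x_2^2 + 7/5x_1x_2 - x_1 + 2x_2 - 4, LT = x_1x_2^2.
f_2 = -x_1x_2 + 4/5x_2 - 8/5, LT = x_1x_2.

S(f_1,f_2): lcm = x_1x_2^2. S = 7/20x_1x_2 - 1/4x_1 + 4/5x_2^2 - 11/10x_2 - 1.
  reduce S modulo (f_1, f_2):
  remainder -1/4x_1 + 4/5x_2^2 - 41/50x_2 - 39/25 ≠ 0; add g_3 = -1/4x_1 + 4/5x_2^2 - 41/50x_2 - 39/25 to the basis.

S(f_1,g_3): lcm = x_1x_2^2. S = 7/20x_1x_2 - 1/4x_1 + 16/5x_2^4 - 82/25x_2^3 - 156/25x_2^2 + 1/2x_2 - 1.
  reduce S modulo (f_1, f_2, g_3):
  remainder 16/5x_2^4 - 82/25x_2^3 - 176/25x_2^2 + 8/5x_2 ≠ 0; add g_4 = 16/5x_2^4 - 82/25x_2^3 - 176/25x_2^2 + 8/5x_2 to the basis.

S(f_2,g_3): lcm = x_1x_2. S = 16/5x_2^3 - 82/25x_2^2 - 176/25x_2 + 8/5.
  reduce S modulo (f_1, f_2, g_3, g_4):
  remainder 16/5x_2^3 - 82/25x_2^2 - 176/25x_2 + 8/5 ≠ 0; add g_5 = 16/5x_2^3 - 82/25x_2^2 - 176/25x_2 + 8/5 to the basis.

The other S-polynomials (S(f_1,g_4), S(f_2,g_4), S(g_3,g_4), S(f_1,g_5), S(f_2,g_5), S(g_3,g_5), S(g_4,g_5)) all reduce to 0 modulo the current basis, so we have a Gröbner basis.
Inter-reduce: drop elements whose leading term is divisible by another's, tail-reduce, and make monic.

G = {x_1 - 16/5x_2^2 + 82/25x_2 + 156/25, x_2^3 - 41/40x_2^2 - 11/5x_2 + 1/2}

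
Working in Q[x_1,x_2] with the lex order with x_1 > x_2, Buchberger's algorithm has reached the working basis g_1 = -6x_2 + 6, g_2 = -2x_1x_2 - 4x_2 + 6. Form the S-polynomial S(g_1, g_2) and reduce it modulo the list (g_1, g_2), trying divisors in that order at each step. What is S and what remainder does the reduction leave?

S(g_1, g_2) = -x_1 - 2x_2 + 3; remainder on division = -x_1 + 1.

lcm(LM(g_1), LM(g_2)) = x_1x_2.
S = (lcm/LT(g_1))·g_1 − (lcm/LT(g_2))·g_2 = -x_1 - 2x_2 + 3.
Reduce S modulo (g_1, g_2) in that order:
  leading term x_1: no divisor's leading term divides it; move -x_1 to the remainder.
  leading term x_2: subtract (1/3)·g_1 from -2x_2 + 3 → 1
  leading term 1: no divisor's leading term divides it; move 1 to the remainder.
The remainder -x_1 + 1 is nonzero, so it would be added as the next basis element.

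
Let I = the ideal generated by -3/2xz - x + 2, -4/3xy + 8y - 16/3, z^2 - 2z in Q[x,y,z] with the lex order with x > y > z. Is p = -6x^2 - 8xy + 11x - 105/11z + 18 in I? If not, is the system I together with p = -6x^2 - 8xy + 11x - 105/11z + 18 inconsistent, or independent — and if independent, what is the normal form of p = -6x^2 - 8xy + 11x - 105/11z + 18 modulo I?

-6x^2 - 8xy + 11x - 105/11z + 18 lies in I (it reduces to 0).

First compute the reduced Gröbner basis of I by Buchberger's algorithm.
f_1 = -3/2xz - x + 2, LT = xz.
f_2 = -4/3xy + 8y - 16/3, LT = xy.
f_3 = z^2 - 2z, LT = z^2.

S(f_1,f_2): lcm = xyz. S = 2/3xy + 6yz - 4/3y - 4z.
  leading term xy: subtract (-1/2)·f_2 from 2/3xy + 6yz - 4/3y - 4z → 6yz + 8/3y - 4z - 8/3
  leading term yz: no divisor's leading term divides it; move 6yz to the remainder.
  leading term y: no divisor's leading term divides it; move 8/3y to the remainder.
  leading term z: no divisor's leading term divides it; move -4z to the remainder.
  leading term 1: no divisor's leading term divides it; move -8/3 to the remainder.
  remainder 6yz + 8/3y - 4z - 8/3 ≠ 0; add h_4 = 6yz + 8/3y - 4z - 8/3 to the basis.

S(f_1,f_3): lcm = xz^2. S = 8/3xz - 4/3z.
  leading term xz: subtract (-16/9)·f_1 from 8/3xz - 4/3z → -16/9x - 4/3z + 32/9
  leading term x: no divisor's leading term divides it; move -16/9x to the remainder.
  leading term z: no divisor's leading term divides it; move -4/3z to the remainder.
  leading term 1: no divisor's leading term divides it; move 32/9 to the remainder.
  remainder -16/9x - 4/3z + 32/9 ≠ 0; add h_5 = -16/9x - 4/3z + 32/9 to the basis.

S(f_2,f_3): leading monomials are coprime, so the S-polynomial reduces to 0 (Buchberger's first criterion).
S(f_1,h_4): lcm = xyz. S = 2/9xy + 2/3xz + 4/9x - 4/3y.
  leading term xy: subtract (-1/6)·f_2 from 2/9xy + 2/3xz + 4/9x - 4/3y → 2/3xz + 4/9x - 8/9
  leading term xz: subtract (-4/9)·f_1 from 2/3xz + 4/9x - 8/9 → 0
  remainder 0.

S(f_2,h_4): lcm = xyz. S = -4/9xy + 2/3xz + 4/9x - 6yz + 4z.
  leading term xy: subtract (1/3)·f_2 from -4/9xy + 2/3xz + 4/9x - 6yz + 4z → 2/3xz + 4/9x - 6yz - 8/3y + 4z + 16/9
  leading term xz: subtract (-4/9)·f_1 from 2/3xz + 4/9x - 6yz - 8/3y + 4z + 16/9 → -6yz - 8/3y + 4z + 8/3
  leading term yz: subtract (-1)·h_4 from -6yz - 8/3y + 4z + 8/3 → 0
  remainder 0.

S(f_3,h_4): lcm = yz^2. S = -22/9yz + 2/3z^2 + 4/9z.
  leading term yz: subtract (-11/27)·h_4 from -22/9yz + 2/3z^2 + 4/9z → 88/81y + 2/3z^2 - 32/27z - 88/81
  leading term y: no divisor's leading term divides it; move 88/81y to the remainder.
  leading term z^2: subtract (2/3)·f_3 from 2/3z^2 - 32/27z - 88/81 → 4/27z - 88/81
  leading term z: no divisor's leading term divides it; move 4/27z to the remainder.
  leading term 1: no divisor's leading term divides it; move -88/81 to the remainder.
  remainder 88/81y + 4/27z - 88/81 ≠ 0; add h_6 = 88/81y + 4/27z - 88/81 to the basis.

S(f_1,h_5): lcm = xz. S = 2/3x - 3/4z^2 + 2z - 4/3.
  leading term x: subtract (-3/8)·h_5 from 2/3x - 3/4z^2 + 2z - 4/3 → -3/4z^2 + 3/2z
  leading term z^2: subtract (-3/4)·f_3 from -3/4z^2 + 3/2z → 0
  remainder 0.

S(f_2,h_5): lcm = xy. S = -3/4yz - 4y + 4.
  leading term yz: subtract (-1/8)·h_4 from -3/4yz - 4y + 4 → -11/3y - 1/2z + 11/3
  leading term y: subtract (-27/8)·h_6 from -11/3y - 1/2z + 11/3 → 0
  remainder 0.

S(f_3,h_5): leading monomials are coprime, so the S-polynomial reduces to 0 (Buchberger's first criterion).
S(h_4,h_5): leading monomials are coprime, so the S-polynomial reduces to 0 (Buchberger's first criterion).
S(f_1,h_6): leading monomials are coprime, so the S-polynomial reduces to 0 (Buchberger's first criterion).
S(f_2,h_6): lcm = xy. S = -3/22xz + x - 6y + 4.
  leading term xz: subtract (1/11)·f_1 from -3/22xz + x - 6y + 4 → 12/11x - 6y + 42/11
  leading term x: subtract (-27/44)·h_5 from 12/11x - 6y + 42/11 → -6y - 9/11z + 6
  leading term y: subtract (-243/44)·h_6 from -6y - 9/11z + 6 → 0
  remainder 0.

S(f_3,h_6): leading monomials are coprime, so the S-polynomial reduces to 0 (Buchberger's first criterion).
S(h_4,h_6): lcm = yz. S = 4/9y - 3/22z^2 + 1/3z - 4/9.
  leading term y: subtract (9/22)·h_6 from 4/9y - 3/22z^2 + 1/3z - 4/9 → -3/22z^2 + 3/11z
  leading term z^2: subtract (-3/22)·f_3 from -3/22z^2 + 3/11z → 0
  remainder 0.

S(h_5,h_6): leading monomials are coprime, so the S-polynomial reduces to 0 (Buchberger's first criterion).
Every S-polynomial of the final basis reduces to 0, so we have a Gröbner basis.
Inter-reduce: drop elements whose leading term is divisible by another's, tail-reduce, and make monic.
Reduced Gröbner basis: {x + 3/4z - 2, y + 3/22z - 1, z^2 - 2z}.
Label its elements g_1 = x + 3/4z - 2, g_2 = y + 3/22z - 1, g_3 = z^2 - 2z.

Reduce p = -6x^2 - 8xy + 11x - 105/11z + 18 modulo G:
  leading term x^2: subtract (-6x)·g_1 from -6x^2 - 8xy + 11x - 105/11z + 18 → -8xy + 9/2xz - x - 105/11z + 18
  leading term xy: subtract (-8y)·g_1 from -8xy + 9/2xz - x - 105/11z + 18 → 9/2xz - x + 6yz - 16y - 105/11z + 18
  leading term xz: subtract (9/2z)·g_1 from 9/2xz - x + 6yz - 16y - 105/11z + 18 → -x + 6yz - 16y - 27/8z^2 - 6/11z + 18
  leading term x: subtract (-1)·g_1 from -x + 6yz - 16y - 27/8z^2 - 6/11z + 18 → 6yz - 16y - 27/8z^2 + 9/44z + 16
  leading term yz: subtract (6z)·g_2 from 6yz - 16y - 27/8z^2 + 9/44z + 16 → -16y - 369/88z^2 + 273/44z + 16
  leading term y: subtract (-16)·g_2 from -16y - 369/88z^2 + 273/44z + 16 → -369/88z^2 + 369/44z
  leading term z^2: subtract (-369/88)·g_3 from -369/88z^2 + 369/44z → 0
  normal form = 0.
Since the normal form is 0, p ∈ I.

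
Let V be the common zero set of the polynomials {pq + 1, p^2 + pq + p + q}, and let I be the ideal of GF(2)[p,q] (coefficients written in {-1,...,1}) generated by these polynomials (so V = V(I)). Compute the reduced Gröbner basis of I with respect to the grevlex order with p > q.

f_1 = pq + 1, LT = pq.
f_2 = p^2 + pq + p + q, LT = p^2.

S(f_1,f_2): lcm = p^2q. S = pq^2 + pq + q^2 + p.
  leading term pq^2: subtract (q)·f_1 from pq^2 + pq + q^2 + p → pq + q^2 + p + q
  leading term pq: subtract (1)·f_1 from pq + q^2 + p + q → q^2 + p + q + 1
  leading term q^2: no divisor's leading term divides it; move q^2 to the remainder.
  leading term p: no divisor's leading term divides it; move p to the remainder.
  leading term q: no divisor's leading term divides it; move q to the remainder.
  leading term 1: no divisor's leading term divides it; move 1 to the remainder.
  remainder q^2 + p + q + 1 ≠ 0; add g_3 = q^2 + p + q + 1 to the basis.

The other S-polynomials (S(f_1,g_3), S(f_2,g_3)) all reduce to 0 modulo the current basis, so we have a Gröbner basis.

G = {p^2 + p + q + 1, pq + 1, q^2 + p + q + 1}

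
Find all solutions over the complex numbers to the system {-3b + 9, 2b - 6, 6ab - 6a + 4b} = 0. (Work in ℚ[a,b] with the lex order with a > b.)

{(-1, 3)}

Compute a lex Gröbner basis by Buchberger's algorithm.
f_1 = -3b + 9, LT = b.
f_2 = 2b - 6, LT = b.
f_3 = 6ab - 6a + 4b, LT = ab.

S(f_1,f_3): lcm = ab. S = -2a - ⅔b.
  leading term a: no divisor's leading term divides it; move -2a to the remainder.
  leading term b: subtract (2/9)·f_1 from -⅔b → -2
  leading term 1: no divisor's leading term divides it; move -2 to the remainder.
  remainder -2a - 2 ≠ 0; add h_4 = -2a - 2 to the basis.

The other S-polynomials (S(f_1,f_2), S(f_2,f_3), S(f_1,h_4), S(f_2,h_4), S(f_3,h_4)) all reduce to 0 modulo the current basis, so we have a Gröbner basis.
Inter-reduce: drop elements whose leading term is divisible by another's, tail-reduce, and make monic.
Reduced Gröbner basis: {a + 1, b - 3}.

The lex basis is triangular: the last element involves only b. Solving b - 3 = 0 gives b ∈ {3}; substituting each value into the earlier elements determines the remaining variables.
  b = 3: the earlier basis element becomes a + 1 = 0, giving a = -1 — point (-1, 3).
Each listed point satisfies every original equation (direct substitution).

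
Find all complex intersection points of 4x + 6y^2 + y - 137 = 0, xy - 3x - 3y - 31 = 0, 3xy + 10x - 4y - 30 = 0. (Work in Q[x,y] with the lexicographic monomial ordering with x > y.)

{(-2, -5)}

Compute a lex Gröbner basis by Buchberger's algorithm.
f_1 = 4x + 6y^2 + y - 137, LT = x.
f_2 = xy - 3x - 3y - 31, LT = xy.
f_3 = 3xy + 10x - 4y - 30, LT = xy.

S(f_1,f_2): lcm = xy. S = 3x + 3/2y^3 + 1/4y^2 - 125/4y + 31.
  leading term x: subtract (3/4)·f_1 from 3x + 3/2y^3 + 1/4y^2 - 125/4y + 31 → 3/2y^3 - 17/4y^2 - 32y + 535/4
  leading term y^3: no divisor's leading term divides it; move 3/2y^3 to the remainder.
  leading term y^2: no divisor's leading term divides it; move -17/4y^2 to the remainder.
  leading term y: no divisor's leading term divides it; move -32y to the remainder.
  leading term 1: no divisor's leading term divides it; move 535/4 to the remainder.
  remainder 3/2y^3 - 17/4y^2 - 32y + 535/4 ≠ 0; add h_4 = 3/2y^3 - 17/4y^2 - 32y + 535/4 to the basis.

S(f_1,f_3): lcm = xy. S = -10/3x + 3/2y^3 + 1/4y^2 - 395/12y + 10.
  leading term x: subtract (-5/6)·f_1 from -10/3x + 3/2y^3 + 1/4y^2 - 395/12y + 10 → 3/2y^3 + 21/4y^2 - 385/12y - 625/6
  leading term y^3: subtract (1)·h_4 from 3/2y^3 + 21/4y^2 - 385/12y - 625/6 → 19/2y^2 - 1/12y - 2855/12
  leading term y^2: no divisor's leading term divides it; move 19/2y^2 to the remainder.
  leading term y: no divisor's leading term divides it; move -1/12y to the remainder.
  leading term 1: no divisor's leading term divides it; move -2855/12 to the remainder.
  remainder 19/2y^2 - 1/12y - 2855/12 ≠ 0; add h_5 = 19/2y^2 - 1/12y - 2855/12 to the basis.

S(f_3,h_4): lcm = xy^3. S = 37/6xy^2 + 64/3xy - 535/6x - 4/3y^3 - 10y^2.
  leading term xy^2: subtract (37/24y^2)·f_1 from 37/6xy^2 + 64/3xy - 535/6x - 4/3y^3 - 10y^2 → 64/3xy - 535/6x - 37/4y^4 - 23/8y^3 + 4829/24y^2
  leading term xy: subtract (16/3y)·f_1 from 64/3xy - 535/6x - 37/4y^4 - 23/8y^3 + 4829/24y^2 → -535/6x - 37/4y^4 - 279/8y^3 + 1567/8y^2 + 2192/3y
  leading term x: subtract (-535/24)·f_1 from -535/6x - 37/4y^4 - 279/8y^3 + 1567/8y^2 + 2192/3y → -37/4y^4 - 279/8y^3 + 2637/8y^2 + 18071/24y - 73295/24
  leading term y^4: subtract (-37/6y)·h_4 from -37/4y^4 - 279/8y^3 + 2637/8y^2 + 18071/24y - 73295/24 → -733/12y^3 + 3175/24y^2 + 6311/4y - 73295/24
  leading term y^3: subtract (-733/18)·h_4 from -733/12y^3 + 3175/24y^2 + 6311/4y - 73295/24 → -367/9y^2 + 9887/36y + 86135/36
  leading term y^2: subtract (-734/171)·h_5 from -367/9y^2 + 9887/36y + 86135/36 → 562825/2052y + 2814125/2052
  leading term y: no divisor's leading term divides it; move 562825/2052y to the remainder.
  leading term 1: no divisor's leading term divides it; move 2814125/2052 to the remainder.
  remainder 562825/2052y + 2814125/2052 ≠ 0; add h_6 = 562825/2052y + 2814125/2052 to the basis.

The other S-polynomials (S(f_2,f_3), S(f_1,h_4), S(f_2,h_4), S(f_1,h_5), S(f_2,h_5), S(f_3,h_5), S(h_4,h_5), S(f_1,h_6), S(f_2,h_6), S(f_3,h_6), S(h_4,h_6), S(h_5,h_6)) all reduce to 0 modulo the current basis, so we have a Gröbner basis.
Inter-reduce: drop elements whose leading term is divisible by another's, tail-reduce, and make monic.
Reduced Gröbner basis: {x + 2, y + 5}.

A lex Gröbner basis eliminates variables successively. Here y + 5 depends only on y, with roots {-5}; lifting each root through the earlier basis elements recovers the full solutions.
  y = -5: the earlier basis element becomes x + 2 = 0, giving x = -2 — point (-2, -5).
Zero-dimensionality of the ideal guarantees finitely many solutions over ℂ.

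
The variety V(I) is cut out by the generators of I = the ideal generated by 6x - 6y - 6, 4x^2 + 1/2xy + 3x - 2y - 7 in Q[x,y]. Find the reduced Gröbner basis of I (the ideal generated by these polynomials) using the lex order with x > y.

G = {x - y - 1, y^2 + 19/9y}

f_1 = 6x - 6y - 6, LT = x.
f_2 = 4x^2 + 1/2xy + 3x - 2y - 7, LT = x^2.

S(f_1,f_2): lcm = x^2. S = -9/8xy - 7/4x + 1/2y + 7/4.
  leading term xy: subtract (-3/16y)·f_1 from -9/8xy - 7/4x + 1/2y + 7/4 → -7/4x - 9/8y^2 - 5/8y + 7/4
  leading term x: subtract (-7/24)·f_1 from -7/4x - 9/8y^2 - 5/8y + 7/4 → -9/8y^2 - 19/8y
  leading term y^2: no divisor's leading term divides it; move -9/8y^2 to the remainder.
  leading term y: no divisor's leading term divides it; move -19/8y to the remainder.
  remainder -9/8y^2 - 19/8y ≠ 0; add g_3 = -9/8y^2 - 19/8y to the basis.

The other S-polynomials (S(f_1,g_3), S(f_2,g_3)) all reduce to 0 modulo the current basis, so we have a Gröbner basis.
Inter-reduce: drop elements whose leading term is divisible by another's, tail-reduce, and make monic.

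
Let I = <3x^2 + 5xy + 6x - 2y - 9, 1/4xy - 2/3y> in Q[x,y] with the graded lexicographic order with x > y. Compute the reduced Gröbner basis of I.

f_1 = 3x^2 + 5xy + 6x - 2y - 9, LT = x^2.
f_2 = 1/4xy - 2/3y, LT = xy.

S(f_1,f_2): lcm = x^2y. S = 5/3xy^2 + 14/3xy - 2/3y^2 - 3y.
  reduce S modulo (f_1, f_2):
  remainder 34/9y^2 + 85/9y ≠ 0; add g_3 = 34/9y^2 + 85/9y to the basis.

The other S-polynomials (S(f_1,g_3), S(f_2,g_3)) all reduce to 0 modulo the current basis, so we have a Gröbner basis.

G = {x^2 + 2x + 34/9y - 3, xy - 8/3y, y^2 + 5/2y}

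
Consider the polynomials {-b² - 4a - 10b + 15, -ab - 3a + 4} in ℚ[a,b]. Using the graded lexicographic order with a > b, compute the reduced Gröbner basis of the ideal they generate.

f_1 = -b² - 4a - 10b + 15, LT = b².
f_2 = -ab - 3a + 4, LT = ab.

S(f_1,f_2): lcm = ab². S = 4a² + 7ab - 15a + 4b.
  reduce S modulo (f_1, f_2):
  remainder 4a² - 36a + 4b + 28 ≠ 0; add g_3 = 4a² - 36a + 4b + 28 to the basis.

The other S-polynomials (S(f_1,g_3), S(f_2,g_3)) all reduce to 0 modulo the current basis, so we have a Gröbner basis.

G = {a² - 9a + b + 7, ab + 3a - 4, b² + 4a + 10b - 15}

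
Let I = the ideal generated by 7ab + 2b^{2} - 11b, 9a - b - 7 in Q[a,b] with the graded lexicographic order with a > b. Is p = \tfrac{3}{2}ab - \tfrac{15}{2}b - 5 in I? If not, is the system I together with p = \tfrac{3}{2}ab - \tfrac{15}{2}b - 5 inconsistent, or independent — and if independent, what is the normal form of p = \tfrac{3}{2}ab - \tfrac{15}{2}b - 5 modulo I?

First compute the reduced Gröbner basis of I by Buchberger's algorithm.
f_1 = 7ab + 2b^{2} - 11b, LT = ab.
f_2 = 9a - b - 7, LT = a.

S(f_1,f_2): lcm = ab. S = \tfrac{25}{63}b^{2} - \tfrac{50}{63}b.
  leading term b^{2}: no divisor's leading term divides it; move \tfrac{25}{63}b^{2} to the remainder.
  leading term b: no divisor's leading term divides it; move -\tfrac{50}{63}b to the remainder.
  remainder \tfrac{25}{63}b^{2} - \tfrac{50}{63}b ≠ 0; add h_3 = \tfrac{25}{63}b^{2} - \tfrac{50}{63}b to the basis.

The other S-polynomials (S(f_1,h_3), S(f_2,h_3)) all reduce to 0 modulo the current basis, so we have a Gröbner basis.
Inter-reduce: drop elements whose leading term is divisible by another's, tail-reduce, and make monic.
Reduced Gröbner basis: {b^{2} - 2b, a - \tfrac{1}{9}b - \tfrac{7}{9}}.
Label its elements g_1 = b^{2} - 2b, g_2 = a - \tfrac{1}{9}b - \tfrac{7}{9}.

Reduce p = \tfrac{3}{2}ab - \tfrac{15}{2}b - 5 modulo G:
  leading term ab: subtract (\tfrac{3}{2}b)·g_2 from \tfrac{3}{2}ab - \tfrac{15}{2}b - 5 → \tfrac{1}{6}b^{2} - \tfrac{19}{3}b - 5
  leading term b^{2}: subtract (\tfrac{1}{6})·g_1 from \tfrac{1}{6}b^{2} - \tfrac{19}{3}b - 5 → -6b - 5
  leading term b: no divisor's leading term divides it; move -6b to the remainder.
  leading term 1: no divisor's leading term divides it; move -5 to the remainder.
  normal form = -6b - 5.
The normal form is nonzero, so p ∉ I. Since p minus its normal form lies in I, I + (p) = I + (r) where r = -6b - 5; decide whether this ideal is the whole ring.
Run Buchberger on G together with r (pairs among the g_i already reduce to 0 since G is a Gröbner basis):
g_1 = b^{2} - 2b, LT = b^{2}.
g_2 = a - \tfrac{1}{9}b - \tfrac{7}{9}, LT = a.
r = -6b - 5, LT = b.

S(g_1,r): lcm = b^{2}. S = -\tfrac{17}{6}b.
  leading term b: subtract (\tfrac{17}{36})·r from -\tfrac{17}{6}b → \tfrac{85}{36}
  leading term 1: no divisor's leading term divides it; move \tfrac{85}{36} to the remainder.
  remainder \tfrac{85}{36} ≠ 0; add m_4 = \tfrac{85}{36} to the basis.

The other S-polynomials (S(g_1,g_2), S(g_2,r), S(g_1,m_4), S(g_2,m_4), S(r,m_4)) all reduce to 0 modulo the current basis, so we have a Gröbner basis.
Inter-reduce: drop elements whose leading term is divisible by another's, tail-reduce, and make monic.
Reduced Gröbner basis: {1}.
The reduced Gröbner basis of I + (p) is {1}: the ideal is the whole ring, so the enlarged system has no common solution — adjoining p is inconsistent.

Adjoining \tfrac{3}{2}ab - \tfrac{15}{2}b - 5 makes the ideal the whole ring: the system is inconsistent.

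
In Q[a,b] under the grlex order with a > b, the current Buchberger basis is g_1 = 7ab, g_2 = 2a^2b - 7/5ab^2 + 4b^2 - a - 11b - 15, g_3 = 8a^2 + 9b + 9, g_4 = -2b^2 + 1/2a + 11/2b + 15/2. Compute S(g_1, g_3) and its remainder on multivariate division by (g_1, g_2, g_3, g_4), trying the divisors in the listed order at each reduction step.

S(g_1, g_3) = -9/8b^2 - 9/8b; remainder on division = -9/32a - 135/32b - 135/32.

lcm(LM(g_1), LM(g_3)) = a^2b.
S = (lcm/LT(g_1))·g_1 − (lcm/LT(g_3))·g_3 = -9/8b^2 - 9/8b.
Reduce S modulo (g_1, g_2, g_3, g_4) in that order:
  leading term b^2: subtract (9/16)·g_4 from -9/8b^2 - 9/8b → -9/32a - 135/32b - 135/32
  leading term a: no divisor's leading term divides it; move -9/32a to the remainder.
  leading term b: no divisor's leading term divides it; move -135/32b to the remainder.
  leading term 1: no divisor's leading term divides it; move -135/32 to the remainder.
The remainder -9/32a - 135/32b - 135/32 is nonzero, so it would be added as the next basis element.
This is the inner loop of Buchberger's algorithm — each nonzero remainder becomes a new basis element.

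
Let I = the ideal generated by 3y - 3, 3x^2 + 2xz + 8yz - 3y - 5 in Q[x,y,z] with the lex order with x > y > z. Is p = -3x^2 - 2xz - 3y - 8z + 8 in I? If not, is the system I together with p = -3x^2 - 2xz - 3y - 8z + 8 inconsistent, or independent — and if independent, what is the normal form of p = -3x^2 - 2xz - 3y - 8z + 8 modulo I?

First compute the reduced Gröbner basis of I by Buchberger's algorithm.
f_1 = 3y - 3, LT = y.
f_2 = 3x^2 + 2xz + 8yz - 3y - 5, LT = x^2.

The S-polynomials (S(f_1,f_2)) all reduce to 0 modulo the current basis, so we have a Gröbner basis.
Inter-reduce: drop elements whose leading term is divisible by another's, tail-reduce, and make monic.
Reduced Gröbner basis: {x^2 + 2/3xz + 8/3z - 8/3, y - 1}.
Label its elements g_1 = x^2 + 2/3xz + 8/3z - 8/3, g_2 = y - 1.

Reduce p = -3x^2 - 2xz - 3y - 8z + 8 modulo G:
  leading term x^2: subtract (-3)·g_1 from -3x^2 - 2xz - 3y - 8z + 8 → -3y
  leading term y: subtract (-3)·g_2 from -3y → -3
  leading term 1: no divisor's leading term divides it; move -3 to the remainder.
  normal form = -3.
The normal form is nonzero, so p ∉ I. Since p minus its normal form lies in I, I + (p) = I + (r) where r = -3; decide whether this ideal is the whole ring.
Here r = -3 is a nonzero constant, hence a unit: 1 ∈ I + (p), the Gröbner basis of I + (p) is {1}, and the enlarged system has no common solution — adjoining p is inconsistent.

Adjoining -3x^2 - 2xz - 3y - 8z + 8 makes the ideal the whole ring: the system is inconsistent.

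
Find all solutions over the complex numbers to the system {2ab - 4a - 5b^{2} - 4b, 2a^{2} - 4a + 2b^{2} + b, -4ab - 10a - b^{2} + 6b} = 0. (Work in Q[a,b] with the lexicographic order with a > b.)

{(0, 0)}

Compute a lex Gröbner basis by Buchberger's algorithm.
f_1 = 2ab - 4a - 5b^{2} - 4b, LT = ab.
f_2 = 2a^{2} - 4a + 2b^{2} + b, LT = a^{2}.
f_3 = -4ab - 10a - b^{2} + 6b, LT = ab.

S(f_1,f_2): lcm = a^{2}b. S = -2a^{2} - \tfrac{5}{2}ab^{2} - b^{3} - \tfrac{1}{2}b^{2}.
  leading term a^{2}: subtract (-1)·f_2 from -2a^{2} - \tfrac{5}{2}ab^{2} - b^{3} - \tfrac{1}{2}b^{2} → -\tfrac{5}{2}ab^{2} - 4a - b^{3} + \tfrac{3}{2}b^{2} + b
  leading term ab^{2}: subtract (-\tfrac{5}{4}b)·f_1 from -\tfrac{5}{2}ab^{2} - 4a - b^{3} + \tfrac{3}{2}b^{2} + b → -5ab - 4a - \tfrac{29}{4}b^{3} - \tfrac{7}{2}b^{2} + b
  leading term ab: subtract (-\tfrac{5}{2})·f_1 from -5ab - 4a - \tfrac{29}{4}b^{3} - \tfrac{7}{2}b^{2} + b → -14a - \tfrac{29}{4}b^{3} - 16b^{2} - 9b
  leading term a: no divisor's leading term divides it; move -14a to the remainder.
  leading term b^{3}: no divisor's leading term divides it; move -\tfrac{29}{4}b^{3} to the remainder.
  leading term b^{2}: no divisor's leading term divides it; move -16b^{2} to the remainder.
  leading term b: no divisor's leading term divides it; move -9b to the remainder.
  remainder -14a - \tfrac{29}{4}b^{3} - 16b^{2} - 9b ≠ 0; add h_4 = -14a - \tfrac{29}{4}b^{3} - 16b^{2} - 9b to the basis.

S(f_1,f_3): lcm = ab. S = -\tfrac{9}{2}a - \tfrac{11}{4}b^{2} - \tfrac{1}{2}b.
  leading term a: subtract (\tfrac{9}{28})·h_4 from -\tfrac{9}{2}a - \tfrac{11}{4}b^{2} - \tfrac{1}{2}b → \tfrac{261}{112}b^{3} + \tfrac{67}{28}b^{2} + \tfrac{67}{28}b
  leading term b^{3}: no divisor's leading term divides it; move \tfrac{261}{112}b^{3} to the remainder.
  leading term b^{2}: no divisor's leading term divides it; move \tfrac{67}{28}b^{2} to the remainder.
  leading term b: no divisor's leading term divides it; move \tfrac{67}{28}b to the remainder.
  remainder \tfrac{261}{112}b^{3} + \tfrac{67}{28}b^{2} + \tfrac{67}{28}b ≠ 0; add h_5 = \tfrac{261}{112}b^{3} + \tfrac{67}{28}b^{2} + \tfrac{67}{28}b to the basis.

S(f_2,f_3): lcm = a^{2}b. S = -\tfrac{5}{2}a^{2} - \tfrac{1}{4}ab^{2} - \tfrac{1}{2}ab + b^{3} + \tfrac{1}{2}b^{2}.
  leading term a^{2}: subtract (-\tfrac{5}{4})·f_2 from -\tfrac{5}{2}a^{2} - \tfrac{1}{4}ab^{2} - \tfrac{1}{2}ab + b^{3} + \tfrac{1}{2}b^{2} → -\tfrac{1}{4}ab^{2} - \tfrac{1}{2}ab - 5a + b^{3} + 3b^{2} + \tfrac{5}{4}b
  leading term ab^{2}: subtract (-\tfrac{1}{8}b)·f_1 from -\tfrac{1}{4}ab^{2} - \tfrac{1}{2}ab - 5a + b^{3} + 3b^{2} + \tfrac{5}{4}b → -ab - 5a + \tfrac{3}{8}b^{3} + \tfrac{5}{2}b^{2} + \tfrac{5}{4}b
  leading term ab: subtract (-\tfrac{1}{2})·f_1 from -ab - 5a + \tfrac{3}{8}b^{3} + \tfrac{5}{2}b^{2} + \tfrac{5}{4}b → -7a + \tfrac{3}{8}b^{3} - \tfrac{3}{4}b
  leading term a: subtract (\tfrac{1}{2})·h_4 from -7a + \tfrac{3}{8}b^{3} - \tfrac{3}{4}b → 4b^{3} + 8b^{2} + \tfrac{15}{4}b
  leading term b^{3}: subtract (\tfrac{448}{261})·h_5 from 4b^{3} + 8b^{2} + \tfrac{15}{4}b → \tfrac{1016}{261}b^{2} - \tfrac{373}{1044}b
  leading term b^{2}: no divisor's leading term divides it; move \tfrac{1016}{261}b^{2} to the remainder.
  leading term b: no divisor's leading term divides it; move -\tfrac{373}{1044}b to the remainder.
  remainder \tfrac{1016}{261}b^{2} - \tfrac{373}{1044}b ≠ 0; add h_6 = \tfrac{1016}{261}b^{2} - \tfrac{373}{1044}b to the basis.

S(f_1,h_4): lcm = ab. S = -2a - \tfrac{29}{56}b^{4} - \tfrac{8}{7}b^{3} - \tfrac{22}{7}b^{2} - 2b.
  leading term a: subtract (\tfrac{1}{7})·h_4 from -2a - \tfrac{29}{56}b^{4} - \tfrac{8}{7}b^{3} - \tfrac{22}{7}b^{2} - 2b → -\tfrac{29}{56}b^{4} - \tfrac{3}{28}b^{3} - \tfrac{6}{7}b^{2} - \tfrac{5}{7}b
  leading term b^{4}: subtract (-\tfrac{2}{9}b)·h_5 from -\tfrac{29}{56}b^{4} - \tfrac{3}{28}b^{3} - \tfrac{6}{7}b^{2} - \tfrac{5}{7}b → \tfrac{107}{252}b^{3} - \tfrac{41}{126}b^{2} - \tfrac{5}{7}b
  leading term b^{3}: subtract (\tfrac{428}{2349})·h_5 from \tfrac{107}{252}b^{3} - \tfrac{41}{126}b^{2} - \tfrac{5}{7}b → -\tfrac{3577}{4698}b^{2} - \tfrac{2702}{2349}b
  leading term b^{2}: subtract (-\tfrac{3577}{18288})·h_6 from -\tfrac{3577}{4698}b^{2} - \tfrac{2702}{2349}b → -\tfrac{89257}{73152}b
  leading term b: no divisor's leading term divides it; move -\tfrac{89257}{73152}b to the remainder.
  remainder -\tfrac{89257}{73152}b ≠ 0; add h_7 = -\tfrac{89257}{73152}b to the basis.

The other S-polynomials (S(f_2,h_4), S(f_3,h_4), S(f_1,h_5), S(f_2,h_5), S(f_3,h_5), S(h_4,h_5), S(f_1,h_6), S(f_2,h_6), S(f_3,h_6), S(h_4,h_6), S(h_5,h_6), S(f_1,h_7), S(f_2,h_7), S(f_3,h_7), S(h_4,h_7), S(h_5,h_7), S(h_6,h_7)) all reduce to 0 modulo the current basis, so we have a Gröbner basis.
Inter-reduce: drop elements whose leading term is divisible by another's, tail-reduce, and make monic.
Reduced Gröbner basis: {a, b}.

Elimination: the polynomial b lies in the elimination ideal for b, so b ∈ {0}. For each such b, the remaining basis elements (now univariate) give the rest of the solution.
  b = 0: the earlier basis element becomes a = 0, giving a = 0 — point (0, 0).
Each listed point satisfies every original equation (direct substitution).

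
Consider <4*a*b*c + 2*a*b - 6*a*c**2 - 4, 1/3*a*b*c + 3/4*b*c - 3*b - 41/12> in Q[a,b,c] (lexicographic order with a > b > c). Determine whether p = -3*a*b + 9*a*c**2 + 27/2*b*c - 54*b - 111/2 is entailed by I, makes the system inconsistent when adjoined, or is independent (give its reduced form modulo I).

First compute the reduced Gröbner basis of I by Buchberger's algorithm.
f_1 = 4*a*b*c + 2*a*b - 6*a*c**2 - 4, LT = a*b*c.
f_2 = 1/3*a*b*c + 3/4*b*c - 3*b - 41/12, LT = a*b*c.

S(f_1,f_2): lcm = a*b*c. S = 1/2*a*b - 3/2*a*c**2 - 9/4*b*c + 9*b + 37/4.
  reduce S modulo (f_1, f_2):
  remainder 1/2*a*b - 3/2*a*c**2 - 9/4*b*c + 9*b + 37/4 ≠ 0; add h_3 = 1/2*a*b - 3/2*a*c**2 - 9/4*b*c + 9*b + 37/4 to the basis.

S(f_1,h_3): lcm = a*b*c. S = 1/2*a*b + 3*a*c**3 - 3/2*a*c**2 + 9/2*b*c**2 - 18*b*c - 37/2*c - 1.
  reduce S modulo (f_1, f_2, h_3):
  remainder 3*a*c**3 + 9/2*b*c**2 - 63/4*b*c - 9*b - 37/2*c - 41/4 ≠ 0; add h_4 = 3*a*c**3 + 9/2*b*c**2 - 63/4*b*c - 9*b - 37/2*c - 41/4 to the basis.

S(f_1,h_4): lcm = a*b*c**3. S = 1/2*a*b*c**2 - 3/2*a*c**4 - 3/2*b**2*c**2 + 21/4*b**2*c + 3*b**2 + 37/6*b*c + 41/12*b - c**2.
  reduce S modulo (f_1, f_2, h_3, h_4):
  remainder -3/2*b**2*c**2 + 21/4*b**2*c + 3*b**2 + 9/4*b*c**3 - 9*b*c**2 + 37/6*b*c + 41/12*b - 41/4*c**2 ≠ 0; add h_5 = -3/2*b**2*c**2 + 21/4*b**2*c + 3*b**2 + 9/4*b*c**3 - 9*b*c**2 + 37/6*b*c + 41/12*b - 41/4*c**2 to the basis.

The other S-polynomials (S(f_2,h_3), S(f_2,h_4), S(h_3,h_4), S(f_1,h_5), S(f_2,h_5), S(h_3,h_5), S(h_4,h_5)) all reduce to 0 modulo the current basis, so we have a Gröbner basis.
Inter-reduce: drop elements whose leading term is divisible by another's, tail-reduce, and make monic.
Reduced Gröbner basis: {a*b - 3*a*c**2 - 9/2*b*c + 18*b + 37/2, a*c**3 + 3/2*b*c**2 - 21/4*b*c - 3*b - 37/6*c - 41/12, b**2*c**2 - 7/2*b**2*c - 2*b**2 - 3/2*b*c**3 + 6*b*c**2 - 37/9*b*c - 41/18*b + 41/6*c**2}.
Label its elements g_1 = a*b - 3*a*c**2 - 9/2*b*c + 18*b + 37/2, g_2 = a*c**3 + 3/2*b*c**2 - 21/4*b*c - 3*b - 37/6*c - 41/12, g_3 = b**2*c**2 - 7/2*b**2*c - 2*b**2 - 3/2*b*c**3 + 6*b*c**2 - 37/9*b*c - 41/18*b + 41/6*c**2.

Reduce p = -3*a*b + 9*a*c**2 + 27/2*b*c - 54*b - 111/2 modulo G:
  leading term a*b: subtract (-3)·g_1 from -3*a*b + 9*a*c**2 + 27/2*b*c - 54*b - 111/2 → 0
  normal form = 0.
Since the normal form is 0, p ∈ I.

-3*a*b + 9*a*c**2 + 27/2*b*c - 54*b - 111/2 lies in I (it reduces to 0).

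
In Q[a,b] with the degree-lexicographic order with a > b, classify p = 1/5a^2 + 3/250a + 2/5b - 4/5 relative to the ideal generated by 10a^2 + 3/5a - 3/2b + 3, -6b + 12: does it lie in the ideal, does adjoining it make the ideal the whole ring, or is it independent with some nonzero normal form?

1/5a^2 + 3/250a + 2/5b - 4/5 lies in I (it reduces to 0).

First compute the reduced Gröbner basis of I by Buchberger's algorithm.
f_1 = 10a^2 + 3/5a - 3/2b + 3, LT = a^2.
f_2 = -6b + 12, LT = b.

The S-polynomials (S(f_1,f_2)) all reduce to 0 modulo the current basis, so we have a Gröbner basis.
Inter-reduce: drop elements whose leading term is divisible by another's, tail-reduce, and make monic.
Reduced Gröbner basis: {a^2 + 3/50a, b - 2}.
Label its elements g_1 = a^2 + 3/50a, g_2 = b - 2.

Reduce p = 1/5a^2 + 3/250a + 2/5b - 4/5 modulo G:
  leading term a^2: subtract (1/5)·g_1 from 1/5a^2 + 3/250a + 2/5b - 4/5 → 2/5b - 4/5
  leading term b: subtract (2/5)·g_2 from 2/5b - 4/5 → 0
  normal form = 0.
Since the normal form is 0, p ∈ I.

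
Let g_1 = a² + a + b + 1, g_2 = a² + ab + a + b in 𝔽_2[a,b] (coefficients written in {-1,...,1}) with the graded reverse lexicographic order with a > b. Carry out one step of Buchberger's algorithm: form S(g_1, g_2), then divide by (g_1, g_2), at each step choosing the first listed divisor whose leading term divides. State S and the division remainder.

S(g_1, g_2) = ab + 1; remainder on division = ab + 1.

lcm(LM(g_1), LM(g_2)) = a².
S = (lcm/LT(g_1))·g_1 − (lcm/LT(g_2))·g_2 = ab + 1.
Reduce S modulo (g_1, g_2) in that order:
  leading term ab: no divisor's leading term divides it; move ab to the remainder.
  leading term 1: no divisor's leading term divides it; move 1 to the remainder.
The remainder ab + 1 is nonzero, so it would be added as the next basis element.
This is the inner loop of Buchberger's algorithm — each nonzero remainder becomes a new basis element.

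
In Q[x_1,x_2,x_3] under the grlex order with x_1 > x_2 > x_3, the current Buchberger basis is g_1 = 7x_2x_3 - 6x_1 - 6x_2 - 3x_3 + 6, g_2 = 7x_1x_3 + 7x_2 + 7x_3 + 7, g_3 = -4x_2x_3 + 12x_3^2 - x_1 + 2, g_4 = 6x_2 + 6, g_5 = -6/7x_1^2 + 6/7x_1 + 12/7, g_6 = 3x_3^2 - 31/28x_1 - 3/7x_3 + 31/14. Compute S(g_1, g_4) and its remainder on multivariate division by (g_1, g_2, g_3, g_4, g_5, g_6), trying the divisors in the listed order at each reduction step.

S(g_1, g_4) = -6/7x_1 - 6/7x_2 - 10/7x_3 + 6/7; remainder on division = -6/7x_1 - 10/7x_3 + 12/7.

lcm(LM(g_1), LM(g_4)) = x_2x_3.
S = (lcm/LT(g_1))·g_1 − (lcm/LT(g_4))·g_4 = -6/7x_1 - 6/7x_2 - 10/7x_3 + 6/7.
Reduce S modulo (g_1, g_2, g_3, g_4, g_5, g_6) in that order:
  leading term x_1: no divisor's leading term divides it; move -6/7x_1 to the remainder.
  leading term x_2: subtract (-1/7)·g_4 from -6/7x_2 - 10/7x_3 + 6/7 → -10/7x_3 + 12/7
  leading term x_3: no divisor's leading term divides it; move -10/7x_3 to the remainder.
  leading term 1: no divisor's leading term divides it; move 12/7 to the remainder.
The remainder -6/7x_1 - 10/7x_3 + 12/7 is nonzero, so it would be added as the next basis element.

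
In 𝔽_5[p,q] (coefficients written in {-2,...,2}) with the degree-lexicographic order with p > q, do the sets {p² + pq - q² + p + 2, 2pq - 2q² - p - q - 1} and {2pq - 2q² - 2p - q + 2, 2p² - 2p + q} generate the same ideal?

Equality of ideals is decidable: compute both reduced Gröbner bases (unique for the ordering) and check whether they agree.
Buchberger on the first generating set:
f_1 = p² + pq - q² + p + 2, LT = p².
f_2 = 2pq - 2q² - p - q - 1, LT = pq.

S(f_1,f_2): lcm = p²q. S = 2pq² - q³ - 2p² - pq - 2p + 2q.
  leading term pq²: subtract (q)·f_2 from 2pq² - q³ - 2p² - pq - 2p + 2q → q³ - 2p² + q² - 2p - 2q
  leading term q³: no divisor's leading term divides it; move q³ to the remainder.
  leading term p²: subtract (-2)·f_1 from -2p² + q² - 2p - 2q → 2pq - q² - 2q - 1
  leading term pq: subtract (1)·f_2 from 2pq - q² - 2q - 1 → q² + p - q
  leading term q²: no divisor's leading term divides it; move q² to the remainder.
  leading term p: no divisor's leading term divides it; move p to the remainder.
  leading term q: no divisor's leading term divides it; move -q to the remainder.
  remainder q³ + q² + p - q ≠ 0; add g_3 = q³ + q² + p - q to the basis.

The other S-polynomials (S(f_1,g_3), S(f_2,g_3)) all reduce to 0 modulo the current basis, so we have a Gröbner basis.
Inter-reduce: drop elements whose leading term is divisible by another's, tail-reduce, and make monic.
Reduced Gröbner basis: {q³ + q² + p - q, p² - p - 2q, pq - q² + 2p + 2q + 2}.

Buchberger on the second generating set:
h_1 = 2pq - 2q² - 2p - q + 2, LT = pq.
h_2 = 2p² - 2p + q, LT = p².

S(h_1,h_2): lcm = p²q. S = -pq² - p² - 2pq + 2q² + p.
  leading term pq²: subtract (2q)·h_1 from -pq² - p² - 2pq + 2q² + p → -q³ - p² + 2pq - q² + p + q
  leading term q³: no divisor's leading term divides it; move -q³ to the remainder.
  leading term p²: subtract (2)·h_2 from -p² + 2pq - q² + p + q → 2pq - q² - q
  leading term pq: subtract (1)·h_1 from 2pq - q² - q → q² + 2p - 2
  leading term q²: no divisor's leading term divides it; move q² to the remainder.
  leading term p: no divisor's leading term divides it; move 2p to the remainder.
  leading term 1: no divisor's leading term divides it; move -2 to the remainder.
  remainder -q³ + q² + 2p - 2 ≠ 0; add k_3 = -q³ + q² + 2p - 2 to the basis.

The other S-polynomials (S(h_1,k_3), S(h_2,k_3)) all reduce to 0 modulo the current basis, so we have a Gröbner basis.
Inter-reduce: drop elements whose leading term is divisible by another's, tail-reduce, and make monic.
Reduced Gröbner basis: {q³ - q² - 2p + 2, p² - p - 2q, pq - q² - p + 2q + 1}.

These differ, so the ideals are not equal.

No, the ideals differ.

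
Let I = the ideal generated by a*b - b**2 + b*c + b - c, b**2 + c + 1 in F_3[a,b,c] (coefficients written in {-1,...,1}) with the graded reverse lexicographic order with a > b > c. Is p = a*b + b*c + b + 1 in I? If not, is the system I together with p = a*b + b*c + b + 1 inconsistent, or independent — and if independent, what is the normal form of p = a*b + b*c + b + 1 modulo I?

First compute the reduced Gröbner basis of I by Buchberger's algorithm.
f_1 = a*b - b**2 + b*c + b - c, LT = a*b.
f_2 = b**2 + c + 1, LT = b**2.

S(f_1,f_2): lcm = a*b**2. S = -b**3 + b**2*c + b**2 - a*c - b*c - a.
  leading term b**3: subtract (-b)·f_2 from -b**3 + b**2*c + b**2 - a*c - b*c - a → b**2*c + b**2 - a*c - a + b
  leading term b**2*c: subtract (c)·f_2 from b**2*c + b**2 - a*c - a + b → b**2 - a*c - c**2 - a + b - c
  leading term b**2: subtract (1)·f_2 from b**2 - a*c - c**2 - a + b - c → -a*c - c**2 - a + b + c - 1
  leading term a*c: no divisor's leading term divides it; move -a*c to the remainder.
  leading term c**2: no divisor's leading term divides it; move -c**2 to the remainder.
  leading term a: no divisor's leading term divides it; move -a to the remainder.
  leading term b: no divisor's leading term divides it; move b to the remainder.
  leading term c: no divisor's leading term divides it; move c to the remainder.
  leading term 1: no divisor's leading term divides it; move -1 to the remainder.
  remainder -a*c - c**2 - a + b + c - 1 ≠ 0; add h_3 = -a*c - c**2 - a + b + c - 1 to the basis.

The other S-polynomials (S(f_1,h_3), S(f_2,h_3)) all reduce to 0 modulo the current basis, so we have a Gröbner basis.
Inter-reduce: drop elements whose leading term is divisible by another's, tail-reduce, and make monic.
Reduced Gröbner basis: {a*b + b*c + b + 1, b**2 + c + 1, a*c + c**2 + a - b - c + 1}.
Label its elements g_1 = a*b + b*c + b + 1, g_2 = b**2 + c + 1, g_3 = a*c + c**2 + a - b - c + 1.

Reduce p = a*b + b*c + b + 1 modulo G:
  leading term a*b: subtract (1)·g_1 from a*b + b*c + b + 1 → 0
  normal form = 0.
Since the normal form is 0, p ∈ I.

a*b + b*c + b + 1 lies in I (it reduces to 0).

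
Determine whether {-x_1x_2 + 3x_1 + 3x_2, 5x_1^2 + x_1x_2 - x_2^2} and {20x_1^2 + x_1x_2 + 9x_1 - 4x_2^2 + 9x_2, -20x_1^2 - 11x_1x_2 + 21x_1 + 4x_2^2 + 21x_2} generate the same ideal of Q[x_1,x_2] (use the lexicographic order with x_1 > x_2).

Yes, the ideals are equal.

Two ideals are equal iff their reduced Gröbner bases coincide (the reduced basis is unique for a fixed ordering).
Buchberger on the first generating set:
f_1 = -x_1x_2 + 3x_1 + 3x_2, LT = x_1x_2.
f_2 = 5x_1^2 + x_1x_2 - x_2^2, LT = x_1^2.

S(f_1,f_2): lcm = x_1^2x_2. S = -3x_1^2 - 1/5x_1x_2^2 - 3x_1x_2 + 1/5x_2^3.
  reduce S modulo (f_1, f_2):
  remainder -9x_1 + 1/5x_2^3 - 6/5x_2^2 - 9x_2 ≠ 0; add g_3 = -9x_1 + 1/5x_2^3 - 6/5x_2^2 - 9x_2 to the basis.

S(f_1,g_3): lcm = x_1x_2. S = -3x_1 + 1/45x_2^4 - 2/15x_2^3 - x_2^2 - 3x_2.
  reduce S modulo (f_1, f_2, g_3):
  remainder 1/45x_2^4 - 1/5x_2^3 - 3/5x_2^2 ≠ 0; add g_4 = 1/45x_2^4 - 1/5x_2^3 - 3/5x_2^2 to the basis.

The other S-polynomials (S(f_2,g_3), S(f_1,g_4), S(f_2,g_4), S(g_3,g_4)) all reduce to 0 modulo the current basis, so we have a Gröbner basis.
Inter-reduce: drop elements whose leading term is divisible by another's, tail-reduce, and make monic.
Reduced Gröbner basis: {x_1 - 1/45x_2^3 + 2/15x_2^2 + x_2, x_2^4 - 9x_2^3 - 27x_2^2}.

Buchberger on the second generating set:
h_1 = 20x_1^2 + x_1x_2 + 9x_1 - 4x_2^2 + 9x_2, LT = x_1^2.
h_2 = -20x_1^2 - 11x_1x_2 + 21x_1 + 4x_2^2 + 21x_2, LT = x_1^2.

S(h_1,h_2): lcm = x_1^2. S = -1/2x_1x_2 + 3/2x_1 + 3/2x_2.
  reduce S modulo (h_1, h_2):
  remainder -1/2x_1x_2 + 3/2x_1 + 3/2x_2 ≠ 0; add k_3 = -1/2x_1x_2 + 3/2x_1 + 3/2x_2 to the basis.

S(h_1,k_3): lcm = x_1^2x_2. S = 3x_1^2 + 1/20x_1x_2^2 + 69/20x_1x_2 - 1/5x_2^3 + 9/20x_2^2.
  reduce S modulo (h_1, h_2, k_3):
  remainder 9x_1 - 1/5x_2^3 + 6/5x_2^2 + 9x_2 ≠ 0; add k_4 = 9x_1 - 1/5x_2^3 + 6/5x_2^2 + 9x_2 to the basis.

S(k_3,k_4): lcm = x_1x_2. S = -3x_1 + 1/45x_2^4 - 2/15x_2^3 - x_2^2 - 3x_2.
  reduce S modulo (h_1, h_2, k_3, k_4):
  remainder 1/45x_2^4 - 1/5x_2^3 - 3/5x_2^2 ≠ 0; add k_5 = 1/45x_2^4 - 1/5x_2^3 - 3/5x_2^2 to the basis.

The other S-polynomials (S(h_2,k_3), S(h_1,k_4), S(h_2,k_4), S(h_1,k_5), S(h_2,k_5), S(k_3,k_5), S(k_4,k_5)) all reduce to 0 modulo the current basis, so we have a Gröbner basis.
Inter-reduce: drop elements whose leading term is divisible by another's, tail-reduce, and make monic.
Reduced Gröbner basis: {x_1 - 1/45x_2^3 + 2/15x_2^2 + x_2, x_2^4 - 9x_2^3 - 27x_2^2}.

Same reduced basis, so the two generating sets span the same ideal.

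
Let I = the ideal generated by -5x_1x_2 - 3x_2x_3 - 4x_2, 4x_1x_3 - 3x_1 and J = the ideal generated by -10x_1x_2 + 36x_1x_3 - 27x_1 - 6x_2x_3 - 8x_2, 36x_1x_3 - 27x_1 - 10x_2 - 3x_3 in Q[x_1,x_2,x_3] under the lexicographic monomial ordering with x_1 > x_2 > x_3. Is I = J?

No, the ideals differ.

Equality of ideals is decidable: compute both reduced Gröbner bases (unique for the ordering) and check whether they agree.
Buchberger on the first generating set:
f_1 = -5x_1x_2 - 3x_2x_3 - 4x_2, LT = x_1x_2.
f_2 = 4x_1x_3 - 3x_1, LT = x_1x_3.

S(f_1,f_2): lcm = x_1x_2x_3. S = 3/4x_1x_2 + 3/5x_2x_3^2 + 4/5x_2x_3.
  leading term x_1x_2: subtract (-3/20)·f_1 from 3/4x_1x_2 + 3/5x_2x_3^2 + 4/5x_2x_3 → 3/5x_2x_3^2 + 7/20x_2x_3 - 3/5x_2
  leading term x_2x_3^2: no divisor's leading term divides it; move 3/5x_2x_3^2 to the remainder.
  leading term x_2x_3: no divisor's leading term divides it; move 7/20x_2x_3 to the remainder.
  leading term x_2: no divisor's leading term divides it; move -3/5x_2 to the remainder.
  remainder 3/5x_2x_3^2 + 7/20x_2x_3 - 3/5x_2 ≠ 0; add g_3 = 3/5x_2x_3^2 + 7/20x_2x_3 - 3/5x_2 to the basis.

The other S-polynomials (S(f_1,g_3), S(f_2,g_3)) all reduce to 0 modulo the current basis, so we have a Gröbner basis.
Inter-reduce: drop elements whose leading term is divisible by another's, tail-reduce, and make monic.
Reduced Gröbner basis: {x_1x_2 + 3/5x_2x_3 + 4/5x_2, x_1x_3 - 3/4x_1, x_2x_3^2 + 7/12x_2x_3 - x_2}.

Buchberger on the second generating set:
h_1 = -10x_1x_2 + 36x_1x_3 - 27x_1 - 6x_2x_3 - 8x_2, LT = x_1x_2.
h_2 = 36x_1x_3 - 27x_1 - 10x_2 - 3x_3, LT = x_1x_3.

S(h_1,h_2): lcm = x_1x_2x_3. S = 3/4x_1x_2 - 18/5x_1x_3^2 + 27/10x_1x_3 + 5/18x_2^2 + 3/5x_2x_3^2 + 53/60x_2x_3.
  leading term x_1x_2: subtract (-3/40)·h_1 from 3/4x_1x_2 - 18/5x_1x_3^2 + 27/10x_1x_3 + 5/18x_2^2 + 3/5x_2x_3^2 + 53/60x_2x_3 → -18/5x_1x_3^2 + 27/5x_1x_3 - 81/40x_1 + 5/18x_2^2 + 3/5x_2x_3^2 + 13/30x_2x_3 - 3/5x_2
  leading term x_1x_3^2: subtract (-1/10x_3)·h_2 from -18/5x_1x_3^2 + 27/5x_1x_3 - 81/40x_1 + 5/18x_2^2 + 3/5x_2x_3^2 + 13/30x_2x_3 - 3/5x_2 → 27/10x_1x_3 - 81/40x_1 + 5/18x_2^2 + 3/5x_2x_3^2 - 17/30x_2x_3 - 3/5x_2 - 3/10x_3^2
  leading term x_1x_3: subtract (3/40)·h_2 from 27/10x_1x_3 - 81/40x_1 + 5/18x_2^2 + 3/5x_2x_3^2 - 17/30x_2x_3 - 3/5x_2 - 3/10x_3^2 → 5/18x_2^2 + 3/5x_2x_3^2 - 17/30x_2x_3 + 3/20x_2 - 3/10x_3^2 + 9/40x_3
  leading term x_2^2: no divisor's leading term divides it; move 5/18x_2^2 to the remainder.
  leading term x_2x_3^2: no divisor's leading term divides it; move 3/5x_2x_3^2 to the remainder.
  leading term x_2x_3: no divisor's leading term divides it; move -17/30x_2x_3 to the remainder.
  leading term x_2: no divisor's leading term divides it; move 3/20x_2 to the remainder.
  leading term x_3^2: no divisor's leading term divides it; move -3/10x_3^2 to the remainder.
  leading term x_3: no divisor's leading term divides it; move 9/40x_3 to the remainder.
  remainder 5/18x_2^2 + 3/5x_2x_3^2 - 17/30x_2x_3 + 3/20x_2 - 3/10x_3^2 + 9/40x_3 ≠ 0; add k_3 = 5/18x_2^2 + 3/5x_2x_3^2 - 17/30x_2x_3 + 3/20x_2 - 3/10x_3^2 + 9/40x_3 to the basis.

The other S-polynomials (S(h_1,k_3), S(h_2,k_3)) all reduce to 0 modulo the current basis, so we have a Gröbner basis.
Inter-reduce: drop elements whose leading term is divisible by another's, tail-reduce, and make monic.
Reduced Gröbner basis: {x_1x_2 + 3/5x_2x_3 - 1/5x_2 - 3/10x_3, x_1x_3 - 3/4x_1 - 5/18x_2 - 1/12x_3, x_2^2 + 54/25x_2x_3^2 - 51/25x_2x_3 + 27/50x_2 - 27/25x_3^2 + 81/100x_3}.

Since the reduced bases disagree, the two ideals are not the same.
The choice of monomial ordering does not affect the verdict — as long as both bases are computed under the same ordering, their equality decides ideal equality.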